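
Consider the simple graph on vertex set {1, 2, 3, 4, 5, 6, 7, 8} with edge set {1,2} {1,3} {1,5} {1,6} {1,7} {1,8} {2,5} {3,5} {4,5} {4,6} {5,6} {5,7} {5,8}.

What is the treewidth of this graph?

2

A width-2 tree decomposition is:
Bags: B1 = {1, 3, 5}  B2 = {1, 5, 7}  B3 = {1, 5, 6}  B4 = {4, 5, 6}  B5 = {1, 2, 5}  B6 = {1, 5, 8}
Tree: B1–B2, B1–B3, B3–B4, B3–B5, B1–B6
Each bag holds 3 vertices, so the decomposition has width 2, which upper-bounds the treewidth. Conversely, {1, 2, 5} is a clique of size 3, and the vertices of any clique must share a bag in every tree decomposition; so some bag has ≥ 3 vertices and tw(G) ≥ 2. Combining the bounds, tw(G) = 2.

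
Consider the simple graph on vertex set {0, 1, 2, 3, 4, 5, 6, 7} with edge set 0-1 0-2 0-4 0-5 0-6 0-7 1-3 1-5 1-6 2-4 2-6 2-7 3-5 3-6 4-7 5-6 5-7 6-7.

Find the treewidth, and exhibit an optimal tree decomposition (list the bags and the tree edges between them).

Each bag holds 4 vertices, so the decomposition has width 3, which upper-bounds the treewidth. For the lower bound, the 4 vertices {0, 2, 4, 7} are pairwise adjacent, and any tree decomposition puts a clique entirely inside one bag — forcing width ≥ 3. Hence tw(G) = 3 exactly.

Treewidth 3.
One such decomposition:
Bags: B1 = {0, 2, 4, 7}  B2 = {0, 2, 6, 7}  B3 = {0, 5, 6, 7}  B4 = {0, 1, 5, 6}  B5 = {1, 3, 5, 6}
Tree: B1–B2, B2–B3, B3–B4, B4–B5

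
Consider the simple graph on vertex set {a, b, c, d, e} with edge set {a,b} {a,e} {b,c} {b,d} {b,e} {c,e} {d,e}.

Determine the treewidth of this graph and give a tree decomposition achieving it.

Treewidth 2.
One optimal decomposition is:
Bags: B1 = {b, d, e}  B2 = {b, c, e}  B3 = {a, b, e}
Tree: B1–B2, B1–B3

Each bag holds 3 vertices, so the decomposition has width 2, which upper-bounds the treewidth. For the lower bound, the 3 vertices {b, d, e} are pairwise adjacent, and any tree decomposition puts a clique entirely inside one bag — forcing width ≥ 2. Therefore the treewidth is 2.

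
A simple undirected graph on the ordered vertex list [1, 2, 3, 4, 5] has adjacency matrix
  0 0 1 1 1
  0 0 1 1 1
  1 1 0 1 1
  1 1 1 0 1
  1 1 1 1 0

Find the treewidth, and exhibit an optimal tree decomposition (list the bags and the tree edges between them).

Every bag has size at most 4, so the width is 4 − 1 = 3 and tw(G) ≤ 3. Conversely, {1, 3, 4, 5} is a clique of size 4, and the vertices of any clique must share a bag in every tree decomposition; so some bag has ≥ 4 vertices and tw(G) ≥ 3. Combining the bounds, tw(G) = 3.

Treewidth 3.
Bags: B1 = {1, 3, 4, 5}  B2 = {2, 3, 4, 5}
Tree: B1–B2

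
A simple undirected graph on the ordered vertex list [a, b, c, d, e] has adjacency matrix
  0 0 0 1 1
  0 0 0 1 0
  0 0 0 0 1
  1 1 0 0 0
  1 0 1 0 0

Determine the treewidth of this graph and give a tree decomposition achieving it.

Treewidth 1.
Bags: B1 = {b, d}  B2 = {a, d}  B3 = {a, e}  B4 = {c, e}
Tree: B1–B2, B2–B3, B3–B4

Each bag holds 2 vertices, so the decomposition has width 1, which upper-bounds the treewidth. Since G has at least one edge (e.g. b–d), it is not an edgeless graph, so tw(G) ≥ 1. The upper and lower bounds meet at 1, so that is the treewidth.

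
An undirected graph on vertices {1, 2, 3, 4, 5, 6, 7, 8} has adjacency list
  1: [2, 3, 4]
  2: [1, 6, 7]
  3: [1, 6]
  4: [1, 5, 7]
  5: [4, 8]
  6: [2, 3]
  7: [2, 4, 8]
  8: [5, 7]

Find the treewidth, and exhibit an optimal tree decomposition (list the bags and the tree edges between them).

The largest bag has 3 vertices, giving width 2; this decomposition certifies tw(G) ≤ 2. Since 3–6–2–1–3 is a cycle in G, G is not acyclic. Forests are exactly the graphs of treewidth ≤ 1, so tw(G) ≥ 2. Hence tw(G) = 2 exactly.

Treewidth 2.
One optimal decomposition is:
Bags: B1 = {1, 3, 6}  B2 = {1, 2, 6}  B3 = {1, 2, 4}  B4 = {2, 4, 7}  B5 = {4, 5, 7}  B6 = {5, 7, 8}
Tree: B1–B2, B2–B3, B3–B4, B4–B5, B5–B6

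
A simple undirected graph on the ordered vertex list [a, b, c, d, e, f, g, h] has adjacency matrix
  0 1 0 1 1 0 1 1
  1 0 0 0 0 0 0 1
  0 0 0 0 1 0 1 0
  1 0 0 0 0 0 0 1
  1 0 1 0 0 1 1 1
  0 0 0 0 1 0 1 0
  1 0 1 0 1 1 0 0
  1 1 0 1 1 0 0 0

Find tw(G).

A width-2 tree decomposition is:
Bags: B1 = {a, e, h}  B2 = {a, e, g}  B3 = {c, e, g}  B4 = {e, f, g}  B5 = {a, d, h}  B6 = {a, b, h}
Tree: B1–B2, B2–B3, B3–B4, B1–B5, B1–B6
The largest bag has 3 vertices, giving width 2; this decomposition certifies tw(G) ≤ 2. On the other hand G contains the 3-clique {a, e, g}. A clique must lie in a single bag of any decomposition, so no decomposition can have width below 2. Combining the bounds, tw(G) = 2.

2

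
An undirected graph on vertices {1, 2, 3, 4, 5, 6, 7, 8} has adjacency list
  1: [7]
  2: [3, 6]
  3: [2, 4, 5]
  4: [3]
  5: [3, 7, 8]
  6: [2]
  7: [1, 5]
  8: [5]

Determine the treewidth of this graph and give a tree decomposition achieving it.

The largest bag has 2 vertices, giving width 1; this decomposition certifies tw(G) ≤ 1. Any graph with an edge has treewidth ≥ 1, and G has the edge 7–5. The upper and lower bounds meet at 1, so that is the treewidth.

Treewidth 1.
One optimal decomposition is:
Bags: B1 = {5, 7}  B2 = {5, 8}  B3 = {3, 5}  B4 = {2, 3}  B5 = {3, 4}  B6 = {1, 7}  B7 = {2, 6}
Tree: B1–B2, B1–B3, B3–B4, B4–B5, B1–B6, B4–B7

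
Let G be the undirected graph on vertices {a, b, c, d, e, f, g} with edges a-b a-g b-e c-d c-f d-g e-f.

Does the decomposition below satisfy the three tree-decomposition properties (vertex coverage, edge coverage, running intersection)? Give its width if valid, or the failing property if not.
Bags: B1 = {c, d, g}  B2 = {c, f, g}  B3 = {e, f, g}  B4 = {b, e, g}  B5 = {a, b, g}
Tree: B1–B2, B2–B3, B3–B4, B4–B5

Vertex coverage: the bags together contain {a, b, c, d, e, f, g}, the full vertex set. Edge coverage: each edge of G has both endpoints in at least one bag. Running intersection: for every vertex, the bags containing it form a connected subtree. All three properties hold, so this is a valid tree decomposition of width max|bag| − 1 = 2, and hence tw(G) ≤ 2.

Yes; width 2.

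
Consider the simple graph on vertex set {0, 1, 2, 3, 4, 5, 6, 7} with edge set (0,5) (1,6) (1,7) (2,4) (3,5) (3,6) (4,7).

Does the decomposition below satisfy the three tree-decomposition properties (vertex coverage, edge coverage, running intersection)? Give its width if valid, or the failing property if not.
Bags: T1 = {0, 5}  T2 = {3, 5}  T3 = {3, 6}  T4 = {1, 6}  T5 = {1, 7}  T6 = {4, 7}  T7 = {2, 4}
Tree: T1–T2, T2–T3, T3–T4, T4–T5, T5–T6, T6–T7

Yes; width 1.

Checking the three conditions: (i) the bags cover all of {0, 1, 2, 3, 4, 5, 6, 7}; (ii) for each edge, some bag contains both endpoints; (iii) the bags containing any fixed vertex form a subtree. All hold, so the decomposition is valid with width 2 − 1 = 1.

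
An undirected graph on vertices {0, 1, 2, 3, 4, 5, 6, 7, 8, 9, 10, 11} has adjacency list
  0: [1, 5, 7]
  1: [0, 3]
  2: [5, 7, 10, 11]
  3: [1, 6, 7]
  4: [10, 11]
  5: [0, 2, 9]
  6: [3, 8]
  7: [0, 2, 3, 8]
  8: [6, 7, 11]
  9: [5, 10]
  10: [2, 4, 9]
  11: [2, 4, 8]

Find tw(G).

A width-3 tree decomposition is:
Bags: B1 = {4, 9, 10, 11}  B2 = {2, 9, 10, 11}  B3 = {2, 5, 9, 11}  B4 = {2, 5, 8, 11}  B5 = {2, 5, 7, 8}  B6 = {0, 5, 7, 8}  B7 = {0, 6, 7, 8}  B8 = {0, 3, 6, 7}  B9 = {0, 1, 3, 6}
Tree: B1–B2, B2–B3, B3–B4, B4–B5, B5–B6, B6–B7, B7–B8, B8–B9
Every bag has size at most 4, so the width is 4 − 1 = 3 and tw(G) ≤ 3. For the lower bound: the 4 vertex sets {4,9,10}, {11}, {2}, {0,5,7,8} are disjoint, each induces a connected subgraph, and every pair is joined by at least one edge of G. Contracting each set to a single vertex therefore yields K_{4} as a minor, and since treewidth is minor-monotone, tw(G) ≥ tw(K_{4}) = 3. The upper and lower bounds meet at 3, so that is the treewidth.

3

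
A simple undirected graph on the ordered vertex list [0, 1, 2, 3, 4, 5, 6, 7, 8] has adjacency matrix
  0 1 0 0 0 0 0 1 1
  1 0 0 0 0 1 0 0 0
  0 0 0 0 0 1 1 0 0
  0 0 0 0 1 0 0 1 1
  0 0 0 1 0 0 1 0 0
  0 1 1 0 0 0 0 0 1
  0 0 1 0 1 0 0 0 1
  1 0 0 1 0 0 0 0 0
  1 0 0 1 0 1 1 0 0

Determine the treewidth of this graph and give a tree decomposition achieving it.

Each bag holds 4 vertices, so the decomposition has width 3, which upper-bounds the treewidth. For the lower bound: the 4 vertex sets {3,4,7}, {0}, {8}, {1,2,5,6} are disjoint, each induces a connected subgraph, and every pair is joined by at least one edge of G. Contracting each set to a single vertex therefore yields K_{4} as a minor, and since treewidth is minor-monotone, tw(G) ≥ tw(K_{4}) = 3. Hence tw(G) = 3 exactly.

Treewidth 3.
One optimal decomposition is:
Bags: B1 = {0, 3, 4, 7}  B2 = {0, 3, 4, 8}  B3 = {0, 4, 6, 8}  B4 = {0, 1, 6, 8}  B5 = {1, 5, 6, 8}  B6 = {1, 2, 5, 6}
Tree: B1–B2, B2–B3, B3–B4, B4–B5, B5–B6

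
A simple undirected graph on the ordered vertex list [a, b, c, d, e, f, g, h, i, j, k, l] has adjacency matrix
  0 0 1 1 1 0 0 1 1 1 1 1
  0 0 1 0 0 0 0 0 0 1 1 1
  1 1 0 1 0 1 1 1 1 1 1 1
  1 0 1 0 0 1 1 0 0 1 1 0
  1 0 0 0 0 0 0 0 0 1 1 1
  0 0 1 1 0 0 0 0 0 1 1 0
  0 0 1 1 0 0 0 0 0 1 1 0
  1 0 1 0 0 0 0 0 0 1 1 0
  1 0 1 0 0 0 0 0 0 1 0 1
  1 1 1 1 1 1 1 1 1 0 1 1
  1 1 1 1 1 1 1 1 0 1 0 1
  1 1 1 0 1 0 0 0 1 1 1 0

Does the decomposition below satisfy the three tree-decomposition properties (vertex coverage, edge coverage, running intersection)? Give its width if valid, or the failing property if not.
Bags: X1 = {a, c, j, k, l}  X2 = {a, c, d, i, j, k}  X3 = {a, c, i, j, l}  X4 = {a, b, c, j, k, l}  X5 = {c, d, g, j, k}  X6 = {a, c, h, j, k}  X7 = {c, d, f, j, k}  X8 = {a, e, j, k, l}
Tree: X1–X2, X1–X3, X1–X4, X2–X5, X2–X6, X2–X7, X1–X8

No — bags containing vertex i are not connected in the tree.

A tree decomposition must satisfy three properties: every vertex lies in some bag; for every edge, both endpoints lie together in some bag; and for every vertex, the bags containing it form a connected subtree. Here bags containing vertex i are not connected in the tree, so the decomposition is invalid.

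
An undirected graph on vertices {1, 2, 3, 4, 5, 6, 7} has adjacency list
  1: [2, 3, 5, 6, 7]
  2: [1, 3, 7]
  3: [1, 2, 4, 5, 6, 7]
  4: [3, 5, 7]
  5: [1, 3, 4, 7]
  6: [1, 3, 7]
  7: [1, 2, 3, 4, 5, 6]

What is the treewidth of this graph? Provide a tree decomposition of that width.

Each bag holds 4 vertices, so the decomposition has width 3, which upper-bounds the treewidth. For the lower bound, the 4 vertices {1, 2, 3, 7} are pairwise adjacent, and any tree decomposition puts a clique entirely inside one bag — forcing width ≥ 3. Hence tw(G) = 3 exactly.

Treewidth 3.
One such decomposition:
Bags: B1 = {1, 3, 6, 7}  B2 = {1, 2, 3, 7}  B3 = {1, 3, 5, 7}  B4 = {3, 4, 5, 7}
Tree: B1–B2, B1–B3, B3–B4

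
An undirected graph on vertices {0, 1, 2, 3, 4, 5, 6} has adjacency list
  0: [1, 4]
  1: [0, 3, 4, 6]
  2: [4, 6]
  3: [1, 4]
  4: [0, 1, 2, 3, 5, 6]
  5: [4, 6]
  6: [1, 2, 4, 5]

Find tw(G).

2

A width-2 tree decomposition is:
Bags: B1 = {1, 4, 6}  B2 = {2, 4, 6}  B3 = {4, 5, 6}  B4 = {0, 1, 4}  B5 = {1, 3, 4}
Tree: B1–B2, B2–B3, B1–B4, B1–B5
Each bag holds 3 vertices, so the decomposition has width 2, which upper-bounds the treewidth. For the lower bound, the 3 vertices {0, 1, 4} are pairwise adjacent, and any tree decomposition puts a clique entirely inside one bag — forcing width ≥ 2. The upper and lower bounds meet at 2, so that is the treewidth.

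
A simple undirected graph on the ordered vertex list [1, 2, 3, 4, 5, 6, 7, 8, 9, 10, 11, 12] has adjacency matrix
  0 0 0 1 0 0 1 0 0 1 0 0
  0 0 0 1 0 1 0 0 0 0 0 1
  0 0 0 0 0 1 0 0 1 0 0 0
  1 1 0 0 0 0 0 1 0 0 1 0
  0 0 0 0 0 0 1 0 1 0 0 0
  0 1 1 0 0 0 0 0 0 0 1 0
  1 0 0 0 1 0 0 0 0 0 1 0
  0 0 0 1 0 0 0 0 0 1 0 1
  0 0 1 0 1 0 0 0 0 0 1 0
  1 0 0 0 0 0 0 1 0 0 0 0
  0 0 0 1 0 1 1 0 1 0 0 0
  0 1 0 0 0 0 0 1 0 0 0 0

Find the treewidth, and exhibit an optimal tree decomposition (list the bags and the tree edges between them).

Treewidth 3.
One such decomposition:
Bags: B1 = {1, 8, 10, 12}  B2 = {1, 4, 8, 12}  B3 = {1, 2, 4, 12}  B4 = {1, 2, 4, 7}  B5 = {2, 4, 7, 11}  B6 = {2, 6, 7, 11}  B7 = {5, 6, 7, 11}  B8 = {5, 6, 9, 11}  B9 = {3, 5, 6, 9}
Tree: B1–B2, B2–B3, B3–B4, B4–B5, B5–B6, B6–B7, B7–B8, B8–B9

Each bag holds 4 vertices, so the decomposition has width 3, which upper-bounds the treewidth. For the lower bound: the 4 vertex sets {8,10,12}, {1}, {4}, {2,6,7,11} are disjoint, each induces a connected subgraph, and every pair is joined by at least one edge of G. Contracting each set to a single vertex therefore yields K_{4} as a minor, and since treewidth is minor-monotone, tw(G) ≥ tw(K_{4}) = 3. Combining the bounds, tw(G) = 3.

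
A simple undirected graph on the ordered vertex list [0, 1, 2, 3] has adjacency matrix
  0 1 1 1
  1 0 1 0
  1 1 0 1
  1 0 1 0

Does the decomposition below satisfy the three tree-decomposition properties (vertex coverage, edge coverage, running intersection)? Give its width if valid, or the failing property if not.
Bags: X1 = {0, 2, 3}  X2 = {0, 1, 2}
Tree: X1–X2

Yes; width 2.

Checking the three conditions: (i) the bags cover all of {0, 1, 2, 3}; (ii) for each edge, some bag contains both endpoints; (iii) the bags containing any fixed vertex form a subtree. All hold, so the decomposition is valid with width 3 − 1 = 2.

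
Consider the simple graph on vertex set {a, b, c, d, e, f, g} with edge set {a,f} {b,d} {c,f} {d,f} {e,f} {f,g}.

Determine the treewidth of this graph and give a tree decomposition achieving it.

Treewidth 1.
Bags: B1 = {d, f}  B2 = {e, f}  B3 = {c, f}  B4 = {f, g}  B5 = {a, f}  B6 = {b, d}
Tree: B1–B2, B2–B3, B3–B4, B3–B5, B1–B6

Every bag has size at most 2, so the width is 2 − 1 = 1 and tw(G) ≤ 1. G has an edge, so its treewidth is at least 1. Hence tw(G) = 1 exactly.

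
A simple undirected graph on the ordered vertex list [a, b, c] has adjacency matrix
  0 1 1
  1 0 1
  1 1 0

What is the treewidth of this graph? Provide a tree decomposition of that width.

Treewidth 2.
One such decomposition:
Bags: B1 = {a, b, c}
Tree: (single bag)

With just one bag of size 3, the width is 3 − 1 = 2, so tw(G) ≤ 2. On the other hand G contains the 3-clique {a, b, c}. A clique must lie in a single bag of any decomposition, so no decomposition can have width below 2. Combining the bounds, tw(G) = 2.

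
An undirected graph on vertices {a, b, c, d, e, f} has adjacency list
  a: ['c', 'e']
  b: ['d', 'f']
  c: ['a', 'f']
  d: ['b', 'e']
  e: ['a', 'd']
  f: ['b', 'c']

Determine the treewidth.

A width-2 tree decomposition is:
Bags: B1 = {b, d, f}  B2 = {d, e, f}  B3 = {a, e, f}  B4 = {a, c, f}
Tree: B1–B2, B2–B3, B3–B4
Every bag has size at most 3, so the width is 3 − 1 = 2 and tw(G) ≤ 2. Since f–b–d–e–a–c–f is a cycle in G, G is not acyclic. Forests are exactly the graphs of treewidth ≤ 1, so tw(G) ≥ 2. Hence tw(G) = 2 exactly.

2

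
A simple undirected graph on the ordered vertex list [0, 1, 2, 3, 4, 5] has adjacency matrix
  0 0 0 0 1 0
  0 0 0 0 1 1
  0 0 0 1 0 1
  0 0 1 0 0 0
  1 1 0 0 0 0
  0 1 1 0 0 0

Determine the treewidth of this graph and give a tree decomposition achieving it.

Treewidth 1.
Bags: B1 = {2, 3}  B2 = {2, 5}  B3 = {1, 5}  B4 = {1, 4}  B5 = {0, 4}
Tree: B1–B2, B2–B3, B3–B4, B4–B5

Each bag holds 2 vertices, so the decomposition has width 1, which upper-bounds the treewidth. Any graph with an edge has treewidth ≥ 1, and G has the edge 3–2. Therefore the treewidth is 1.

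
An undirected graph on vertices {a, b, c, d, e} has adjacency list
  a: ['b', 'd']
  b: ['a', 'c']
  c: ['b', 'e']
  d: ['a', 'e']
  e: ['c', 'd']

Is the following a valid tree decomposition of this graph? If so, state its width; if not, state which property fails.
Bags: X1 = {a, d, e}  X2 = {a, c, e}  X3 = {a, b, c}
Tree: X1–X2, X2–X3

Checking the three conditions: (i) the bags cover all of {a, b, c, d, e}; (ii) for each edge, some bag contains both endpoints; (iii) the bags containing any fixed vertex form a subtree. All hold, so the decomposition is valid with width 3 − 1 = 2.

Yes; width 2.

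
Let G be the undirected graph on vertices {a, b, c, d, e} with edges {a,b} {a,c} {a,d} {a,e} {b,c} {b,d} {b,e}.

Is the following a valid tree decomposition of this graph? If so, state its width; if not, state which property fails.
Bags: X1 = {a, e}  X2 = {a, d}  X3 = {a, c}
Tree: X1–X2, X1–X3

A tree decomposition must satisfy three properties: every vertex lies in some bag; for every edge, both endpoints lie together in some bag; and for every vertex, the bags containing it form a connected subtree. Here vertex b appears in no bag, so the decomposition is invalid.

No — vertex b appears in no bag.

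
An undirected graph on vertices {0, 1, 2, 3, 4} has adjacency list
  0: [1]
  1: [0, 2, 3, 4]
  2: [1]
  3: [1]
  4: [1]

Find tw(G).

1

A width-1 tree decomposition is:
Bags: B1 = {1, 2}  B2 = {1, 4}  B3 = {1, 3}  B4 = {0, 1}
Tree: B1–B2, B1–B3, B1–B4
Each bag holds 2 vertices, so the decomposition has width 1, which upper-bounds the treewidth. Any graph with an edge has treewidth ≥ 1, and G has the edge 1–2. The upper and lower bounds meet at 1, so that is the treewidth.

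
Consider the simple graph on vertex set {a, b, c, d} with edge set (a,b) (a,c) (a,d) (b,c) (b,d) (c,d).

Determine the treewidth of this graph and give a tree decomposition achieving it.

Treewidth 3.
Bags: B1 = {a, b, c, d}
Tree: (single bag)

With just one bag of size 4, the width is 4 − 1 = 3, so tw(G) ≤ 3. On the other hand G contains the 4-clique {a, b, c, d}. A clique must lie in a single bag of any decomposition, so no decomposition can have width below 3. Combining the bounds, tw(G) = 3.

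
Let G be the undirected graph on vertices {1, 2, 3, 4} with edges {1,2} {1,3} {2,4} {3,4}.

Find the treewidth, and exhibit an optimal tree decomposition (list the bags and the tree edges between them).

Each bag holds 3 vertices, so the decomposition has width 2, which upper-bounds the treewidth. For the lower bound, G contains the cycle 2–1–3–4–2, so G is not a forest; only forests have treewidth ≤ 1, hence tw(G) ≥ 2. Therefore the treewidth is 2.

Treewidth 2.
Bags: B1 = {1, 2, 3}  B2 = {2, 3, 4}
Tree: B1–B2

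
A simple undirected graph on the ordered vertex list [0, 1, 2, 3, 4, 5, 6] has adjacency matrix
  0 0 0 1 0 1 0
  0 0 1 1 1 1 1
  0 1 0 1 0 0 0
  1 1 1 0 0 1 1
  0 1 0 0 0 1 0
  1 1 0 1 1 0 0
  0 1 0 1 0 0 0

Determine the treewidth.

A width-2 tree decomposition is:
Bags: B1 = {0, 3, 5}  B2 = {1, 3, 5}  B3 = {1, 4, 5}  B4 = {1, 2, 3}  B5 = {1, 3, 6}
Tree: B1–B2, B2–B3, B2–B4, B2–B5
Each bag holds 3 vertices, so the decomposition has width 2, which upper-bounds the treewidth. For the lower bound, the 3 vertices {0, 3, 5} are pairwise adjacent, and any tree decomposition puts a clique entirely inside one bag — forcing width ≥ 2. Therefore the treewidth is 2.

2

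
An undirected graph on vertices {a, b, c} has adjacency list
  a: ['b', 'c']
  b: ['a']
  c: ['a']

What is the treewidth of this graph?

1

A width-1 tree decomposition is:
Bags: B1 = {a, c}  B2 = {a, b}
Tree: B1–B2
Each bag holds 2 vertices, so the decomposition has width 1, which upper-bounds the treewidth. G has an edge, so its treewidth is at least 1. The upper and lower bounds meet at 1, so that is the treewidth.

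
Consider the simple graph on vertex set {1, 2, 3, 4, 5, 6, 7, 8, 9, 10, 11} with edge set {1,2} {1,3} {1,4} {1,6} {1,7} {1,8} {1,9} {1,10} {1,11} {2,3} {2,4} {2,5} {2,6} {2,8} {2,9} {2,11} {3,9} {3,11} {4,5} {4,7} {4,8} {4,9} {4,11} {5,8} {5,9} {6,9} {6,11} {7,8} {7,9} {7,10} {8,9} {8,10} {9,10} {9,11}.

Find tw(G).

4

A width-4 tree decomposition is:
Bags: B1 = {1, 2, 4, 9, 11}  B2 = {1, 2, 3, 9, 11}  B3 = {1, 2, 4, 8, 9}  B4 = {1, 4, 7, 8, 9}  B5 = {2, 4, 5, 8, 9}  B6 = {1, 7, 8, 9, 10}  B7 = {1, 2, 6, 9, 11}
Tree: B1–B2, B1–B3, B3–B4, B3–B5, B4–B6, B1–B7
Each bag holds 5 vertices, so the decomposition has width 4, which upper-bounds the treewidth. On the other hand G contains the 5-clique {1, 2, 4, 8, 9}. A clique must lie in a single bag of any decomposition, so no decomposition can have width below 4. Hence tw(G) = 4 exactly.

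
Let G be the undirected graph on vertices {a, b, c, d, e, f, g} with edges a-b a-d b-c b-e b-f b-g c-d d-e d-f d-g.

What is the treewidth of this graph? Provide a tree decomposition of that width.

Treewidth 2.
Bags: B1 = {b, d, e}  B2 = {b, c, d}  B3 = {b, d, f}  B4 = {a, b, d}  B5 = {b, d, g}
Tree: B1–B2, B2–B3, B3–B4, B4–B5

The largest bag has 3 vertices, giving width 2; this decomposition certifies tw(G) ≤ 2. For the lower bound, G contains the cycle d–e–b–c–d, so G is not a forest; only forests have treewidth ≤ 1, hence tw(G) ≥ 2. Combining the bounds, tw(G) = 2.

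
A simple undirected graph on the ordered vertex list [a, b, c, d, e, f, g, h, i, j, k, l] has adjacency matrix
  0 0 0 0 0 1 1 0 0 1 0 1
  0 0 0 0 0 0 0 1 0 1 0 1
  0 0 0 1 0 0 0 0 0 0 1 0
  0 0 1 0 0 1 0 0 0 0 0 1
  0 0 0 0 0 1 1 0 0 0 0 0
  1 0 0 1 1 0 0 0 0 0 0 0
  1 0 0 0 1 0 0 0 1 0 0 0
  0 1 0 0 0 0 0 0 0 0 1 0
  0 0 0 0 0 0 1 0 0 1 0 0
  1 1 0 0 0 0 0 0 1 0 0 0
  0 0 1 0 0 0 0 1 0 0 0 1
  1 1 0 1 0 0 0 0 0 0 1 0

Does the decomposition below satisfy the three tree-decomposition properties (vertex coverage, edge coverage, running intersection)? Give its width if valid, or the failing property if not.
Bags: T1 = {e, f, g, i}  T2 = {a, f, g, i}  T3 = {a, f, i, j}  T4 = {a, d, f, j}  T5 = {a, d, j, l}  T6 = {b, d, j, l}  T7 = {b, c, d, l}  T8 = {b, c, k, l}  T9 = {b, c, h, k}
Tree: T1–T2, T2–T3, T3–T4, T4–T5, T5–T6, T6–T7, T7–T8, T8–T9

Checking the three conditions: (i) the bags cover all of {a, b, c, d, e, f, g, h, i, j, k, l}; (ii) for each edge, some bag contains both endpoints; (iii) the bags containing any fixed vertex form a subtree. All hold, so the decomposition is valid with width 4 − 1 = 3.

Yes; width 3.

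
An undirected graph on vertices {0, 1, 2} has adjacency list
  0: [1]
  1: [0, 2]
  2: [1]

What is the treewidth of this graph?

1

A width-1 tree decomposition is:
Bags: B1 = {1, 2}  B2 = {0, 1}
Tree: B1–B2
Each bag holds 2 vertices, so the decomposition has width 1, which upper-bounds the treewidth. Any graph with an edge has treewidth ≥ 1, and G has the edge 2–1. Hence tw(G) = 1 exactly.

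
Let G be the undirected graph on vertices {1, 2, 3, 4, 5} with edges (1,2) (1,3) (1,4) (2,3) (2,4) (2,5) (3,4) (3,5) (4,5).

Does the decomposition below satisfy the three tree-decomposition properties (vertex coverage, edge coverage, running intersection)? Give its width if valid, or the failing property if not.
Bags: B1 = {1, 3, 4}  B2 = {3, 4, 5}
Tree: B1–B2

No — vertex 2 appears in no bag.

A tree decomposition must satisfy three properties: every vertex lies in some bag; for every edge, both endpoints lie together in some bag; and for every vertex, the bags containing it form a connected subtree. Here vertex 2 appears in no bag, so the decomposition is invalid.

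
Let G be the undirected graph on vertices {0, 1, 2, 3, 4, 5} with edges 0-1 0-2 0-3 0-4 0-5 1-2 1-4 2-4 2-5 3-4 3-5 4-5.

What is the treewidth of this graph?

A width-3 tree decomposition is:
Bags: B1 = {0, 2, 4, 5}  B2 = {0, 1, 2, 4}  B3 = {0, 3, 4, 5}
Tree: B1–B2, B1–B3
The largest bag has 4 vertices, giving width 3; this decomposition certifies tw(G) ≤ 3. For the lower bound, the 4 vertices {0, 1, 2, 4} are pairwise adjacent, and any tree decomposition puts a clique entirely inside one bag — forcing width ≥ 3. Hence tw(G) = 3 exactly.

3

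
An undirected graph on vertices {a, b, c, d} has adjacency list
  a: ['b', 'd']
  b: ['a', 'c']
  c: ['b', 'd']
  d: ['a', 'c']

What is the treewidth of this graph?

A width-2 tree decomposition is:
Bags: B1 = {b, c, d}  B2 = {a, b, d}
Tree: B1–B2
The largest bag has 3 vertices, giving width 2; this decomposition certifies tw(G) ≤ 2. Since b–c–d–a–b is a cycle in G, G is not acyclic. Forests are exactly the graphs of treewidth ≤ 1, so tw(G) ≥ 2. Combining the bounds, tw(G) = 2.

2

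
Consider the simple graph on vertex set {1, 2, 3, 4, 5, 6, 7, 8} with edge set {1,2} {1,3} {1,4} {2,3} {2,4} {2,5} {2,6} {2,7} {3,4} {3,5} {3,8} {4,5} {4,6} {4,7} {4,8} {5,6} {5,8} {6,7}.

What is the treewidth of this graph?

A width-3 tree decomposition is:
Bags: B1 = {2, 3, 4, 5}  B2 = {2, 4, 5, 6}  B3 = {2, 4, 6, 7}  B4 = {1, 2, 3, 4}  B5 = {3, 4, 5, 8}
Tree: B1–B2, B2–B3, B1–B4, B1–B5
Every bag has size at most 4, so the width is 4 − 1 = 3 and tw(G) ≤ 3. For the lower bound, the 4 vertices {3, 4, 5, 8} are pairwise adjacent, and any tree decomposition puts a clique entirely inside one bag — forcing width ≥ 3. Therefore the treewidth is 3.

3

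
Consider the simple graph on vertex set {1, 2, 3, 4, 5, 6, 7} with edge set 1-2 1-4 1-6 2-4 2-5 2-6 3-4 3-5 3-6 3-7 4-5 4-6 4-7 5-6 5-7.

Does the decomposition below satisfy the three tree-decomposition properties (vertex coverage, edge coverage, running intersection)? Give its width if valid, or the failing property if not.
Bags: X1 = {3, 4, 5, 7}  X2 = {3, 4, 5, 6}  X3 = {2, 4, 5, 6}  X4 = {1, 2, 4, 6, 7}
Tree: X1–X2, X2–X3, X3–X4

No — bags containing vertex 7 are not connected in the tree.

A tree decomposition must satisfy three properties: every vertex lies in some bag; for every edge, both endpoints lie together in some bag; and for every vertex, the bags containing it form a connected subtree. Here bags containing vertex 7 are not connected in the tree, so the decomposition is invalid.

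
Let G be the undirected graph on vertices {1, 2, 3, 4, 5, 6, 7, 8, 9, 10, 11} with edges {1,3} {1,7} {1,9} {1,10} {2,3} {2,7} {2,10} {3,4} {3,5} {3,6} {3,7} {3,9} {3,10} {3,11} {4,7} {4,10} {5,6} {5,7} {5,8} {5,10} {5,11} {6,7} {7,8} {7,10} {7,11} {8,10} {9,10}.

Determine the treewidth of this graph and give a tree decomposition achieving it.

Treewidth 3.
One optimal decomposition is:
Bags: B1 = {1, 3, 7, 10}  B2 = {3, 5, 7, 10}  B3 = {2, 3, 7, 10}  B4 = {5, 7, 8, 10}  B5 = {1, 3, 9, 10}  B6 = {3, 5, 6, 7}  B7 = {3, 5, 7, 11}  B8 = {3, 4, 7, 10}
Tree: B1–B2, B1–B3, B2–B4, B1–B5, B2–B6, B2–B7, B2–B8

Each bag holds 4 vertices, so the decomposition has width 3, which upper-bounds the treewidth. For the lower bound, the 4 vertices {5, 7, 8, 10} are pairwise adjacent, and any tree decomposition puts a clique entirely inside one bag — forcing width ≥ 3. Combining the bounds, tw(G) = 3.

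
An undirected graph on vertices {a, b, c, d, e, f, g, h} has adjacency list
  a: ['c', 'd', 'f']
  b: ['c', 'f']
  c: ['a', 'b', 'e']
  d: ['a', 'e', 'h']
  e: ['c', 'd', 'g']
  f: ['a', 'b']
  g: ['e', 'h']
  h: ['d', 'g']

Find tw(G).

2

A width-2 tree decomposition is:
Bags: B1 = {e, g, h}  B2 = {d, e, h}  B3 = {c, d, e}  B4 = {a, c, d}  B5 = {a, b, c}  B6 = {a, b, f}
Tree: B1–B2, B2–B3, B3–B4, B4–B5, B5–B6
Every bag has size at most 3, so the width is 3 − 1 = 2 and tw(G) ≤ 2. For the lower bound, G contains the cycle g–h–d–e–g, so G is not a forest; only forests have treewidth ≤ 1, hence tw(G) ≥ 2. Hence tw(G) = 2 exactly.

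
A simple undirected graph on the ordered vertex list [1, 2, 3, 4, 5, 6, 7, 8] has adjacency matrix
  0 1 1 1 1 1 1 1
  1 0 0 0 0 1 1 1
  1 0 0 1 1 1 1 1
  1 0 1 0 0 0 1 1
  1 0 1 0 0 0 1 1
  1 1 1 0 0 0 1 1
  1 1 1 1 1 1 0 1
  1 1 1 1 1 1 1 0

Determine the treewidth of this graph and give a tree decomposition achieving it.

Every bag has size at most 5, so the width is 5 − 1 = 4 and tw(G) ≤ 4. For the lower bound, the 5 vertices {1, 2, 6, 7, 8} are pairwise adjacent, and any tree decomposition puts a clique entirely inside one bag — forcing width ≥ 4. Therefore the treewidth is 4.

Treewidth 4.
One such decomposition:
Bags: B1 = {1, 3, 6, 7, 8}  B2 = {1, 3, 4, 7, 8}  B3 = {1, 3, 5, 7, 8}  B4 = {1, 2, 6, 7, 8}
Tree: B1–B2, B1–B3, B1–B4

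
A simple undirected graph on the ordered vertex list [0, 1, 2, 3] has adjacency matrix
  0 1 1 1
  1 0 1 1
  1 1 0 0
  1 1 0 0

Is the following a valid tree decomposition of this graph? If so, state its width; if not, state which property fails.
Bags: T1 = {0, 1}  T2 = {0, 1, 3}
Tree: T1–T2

No — vertex 2 appears in no bag.

A tree decomposition must satisfy three properties: every vertex lies in some bag; for every edge, both endpoints lie together in some bag; and for every vertex, the bags containing it form a connected subtree. Here vertex 2 appears in no bag, so the decomposition is invalid.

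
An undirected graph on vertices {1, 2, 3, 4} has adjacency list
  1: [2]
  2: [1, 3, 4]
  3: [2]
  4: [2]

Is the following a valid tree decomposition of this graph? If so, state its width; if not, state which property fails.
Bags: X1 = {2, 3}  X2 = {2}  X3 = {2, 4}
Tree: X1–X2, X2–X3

A tree decomposition must satisfy three properties: every vertex lies in some bag; for every edge, both endpoints lie together in some bag; and for every vertex, the bags containing it form a connected subtree. Here vertex 1 appears in no bag, so the decomposition is invalid.

No — vertex 1 appears in no bag.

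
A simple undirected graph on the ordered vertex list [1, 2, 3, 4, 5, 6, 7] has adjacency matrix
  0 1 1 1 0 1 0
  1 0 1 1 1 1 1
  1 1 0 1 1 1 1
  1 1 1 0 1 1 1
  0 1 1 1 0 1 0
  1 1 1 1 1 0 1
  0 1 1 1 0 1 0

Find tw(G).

A width-4 tree decomposition is:
Bags: B1 = {2, 3, 4, 6, 7}  B2 = {1, 2, 3, 4, 6}  B3 = {2, 3, 4, 5, 6}
Tree: B1–B2, B1–B3
The largest bag has 5 vertices, giving width 4; this decomposition certifies tw(G) ≤ 4. For the lower bound, the 5 vertices {1, 2, 3, 4, 6} are pairwise adjacent, and any tree decomposition puts a clique entirely inside one bag — forcing width ≥ 4. Hence tw(G) = 4 exactly.

4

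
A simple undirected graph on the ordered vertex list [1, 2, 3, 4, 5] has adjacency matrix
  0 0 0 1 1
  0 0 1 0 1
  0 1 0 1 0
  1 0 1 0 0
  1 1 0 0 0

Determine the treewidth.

A width-2 tree decomposition is:
Bags: B1 = {2, 3, 5}  B2 = {3, 4, 5}  B3 = {1, 4, 5}
Tree: B1–B2, B2–B3
The largest bag has 3 vertices, giving width 2; this decomposition certifies tw(G) ≤ 2. The edges 5–2–3–4–1–5 form a cycle, so G is not a tree and its treewidth is at least 2. Combining the bounds, tw(G) = 2.

2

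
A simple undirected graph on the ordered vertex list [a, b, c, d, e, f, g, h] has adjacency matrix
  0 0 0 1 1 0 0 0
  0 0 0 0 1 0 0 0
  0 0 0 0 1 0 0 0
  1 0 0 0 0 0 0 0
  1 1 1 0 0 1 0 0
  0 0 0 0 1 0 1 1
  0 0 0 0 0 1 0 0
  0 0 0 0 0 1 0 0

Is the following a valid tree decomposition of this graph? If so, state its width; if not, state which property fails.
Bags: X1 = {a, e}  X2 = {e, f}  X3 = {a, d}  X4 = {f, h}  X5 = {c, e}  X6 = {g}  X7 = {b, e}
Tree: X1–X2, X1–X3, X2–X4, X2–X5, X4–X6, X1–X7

No — edge (f,g) lies in no bag.

A tree decomposition must satisfy three properties: every vertex lies in some bag; for every edge, both endpoints lie together in some bag; and for every vertex, the bags containing it form a connected subtree. Here edge (f,g) lies in no bag, so the decomposition is invalid.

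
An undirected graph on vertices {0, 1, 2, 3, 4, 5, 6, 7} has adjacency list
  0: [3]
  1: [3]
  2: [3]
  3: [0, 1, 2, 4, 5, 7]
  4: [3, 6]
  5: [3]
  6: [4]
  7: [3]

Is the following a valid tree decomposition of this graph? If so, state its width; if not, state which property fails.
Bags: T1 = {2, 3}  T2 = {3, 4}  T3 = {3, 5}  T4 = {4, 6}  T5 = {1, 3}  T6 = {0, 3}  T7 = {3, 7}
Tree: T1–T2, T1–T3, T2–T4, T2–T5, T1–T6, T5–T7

Checking the three conditions: (i) the bags cover all of {0, 1, 2, 3, 4, 5, 6, 7}; (ii) for each edge, some bag contains both endpoints; (iii) the bags containing any fixed vertex form a subtree. All hold, so the decomposition is valid with width 2 − 1 = 1.

Yes; width 1.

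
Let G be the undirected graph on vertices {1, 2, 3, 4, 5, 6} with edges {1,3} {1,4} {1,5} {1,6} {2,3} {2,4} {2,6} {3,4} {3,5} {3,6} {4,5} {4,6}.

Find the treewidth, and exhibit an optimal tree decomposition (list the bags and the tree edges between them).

Treewidth 3.
One optimal decomposition is:
Bags: B1 = {2, 3, 4, 6}  B2 = {1, 3, 4, 6}  B3 = {1, 3, 4, 5}
Tree: B1–B2, B2–B3

Each bag holds 4 vertices, so the decomposition has width 3, which upper-bounds the treewidth. On the other hand G contains the 4-clique {1, 3, 4, 5}. A clique must lie in a single bag of any decomposition, so no decomposition can have width below 3. Hence tw(G) = 3 exactly.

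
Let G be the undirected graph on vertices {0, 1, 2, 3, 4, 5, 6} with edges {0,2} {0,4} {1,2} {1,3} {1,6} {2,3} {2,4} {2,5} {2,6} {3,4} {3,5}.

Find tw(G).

A width-2 tree decomposition is:
Bags: B1 = {1, 2, 6}  B2 = {1, 2, 3}  B3 = {2, 3, 4}  B4 = {2, 3, 5}  B5 = {0, 2, 4}
Tree: B1–B2, B2–B3, B3–B4, B3–B5
Every bag has size at most 3, so the width is 3 − 1 = 2 and tw(G) ≤ 2. For the lower bound, the 3 vertices {0, 2, 4} are pairwise adjacent, and any tree decomposition puts a clique entirely inside one bag — forcing width ≥ 2. The upper and lower bounds meet at 2, so that is the treewidth.

2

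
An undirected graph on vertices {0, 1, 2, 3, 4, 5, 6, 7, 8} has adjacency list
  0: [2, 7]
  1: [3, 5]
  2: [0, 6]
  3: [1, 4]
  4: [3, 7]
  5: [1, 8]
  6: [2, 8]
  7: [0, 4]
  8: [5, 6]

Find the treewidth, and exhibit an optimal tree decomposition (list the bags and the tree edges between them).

Treewidth 2.
One optimal decomposition is:
Bags: B1 = {0, 4, 7}  B2 = {0, 3, 4}  B3 = {0, 1, 3}  B4 = {0, 1, 5}  B5 = {0, 5, 8}  B6 = {0, 6, 8}  B7 = {0, 2, 6}
Tree: B1–B2, B2–B3, B3–B4, B4–B5, B5–B6, B6–B7

Every bag has size at most 3, so the width is 3 − 1 = 2 and tw(G) ≤ 2. The edges 0–7–4–3–1–5–8–6–2–0 form a cycle, so G is not a tree and its treewidth is at least 2. The upper and lower bounds meet at 2, so that is the treewidth.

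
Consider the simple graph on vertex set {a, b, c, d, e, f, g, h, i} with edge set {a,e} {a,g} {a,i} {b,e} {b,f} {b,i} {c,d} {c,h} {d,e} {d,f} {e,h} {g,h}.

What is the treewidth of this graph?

3

A width-3 tree decomposition is:
Bags: B1 = {b, c, d, f}  B2 = {b, c, d, e}  B3 = {b, c, e, h}  B4 = {b, e, h, i}  B5 = {a, e, h, i}  B6 = {a, g, h, i}
Tree: B1–B2, B2–B3, B3–B4, B4–B5, B5–B6
Every bag has size at most 4, so the width is 4 − 1 = 3 and tw(G) ≤ 3. For the lower bound: the 4 vertex sets {c,d,f}, {b}, {e}, {a,g,h,i} are disjoint, each induces a connected subgraph, and every pair is joined by at least one edge of G. Contracting each set to a single vertex therefore yields K_{4} as a minor, and since treewidth is minor-monotone, tw(G) ≥ tw(K_{4}) = 3. Therefore the treewidth is 3.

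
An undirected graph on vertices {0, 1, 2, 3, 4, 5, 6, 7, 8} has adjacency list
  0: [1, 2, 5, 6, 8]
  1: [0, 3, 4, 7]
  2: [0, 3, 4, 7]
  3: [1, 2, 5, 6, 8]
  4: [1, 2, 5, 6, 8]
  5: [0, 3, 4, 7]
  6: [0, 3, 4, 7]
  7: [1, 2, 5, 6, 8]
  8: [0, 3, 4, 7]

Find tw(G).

A width-4 tree decomposition is:
Bags: B1 = {0, 2, 3, 4, 7}  B2 = {0, 3, 4, 5, 7}  B3 = {0, 3, 4, 6, 7}  B4 = {0, 3, 4, 7, 8}  B5 = {0, 1, 3, 4, 7}
Tree: B1–B2, B2–B3, B3–B4, B4–B5
Every bag has size at most 5, so the width is 5 − 1 = 4 and tw(G) ≤ 4. For the lower bound: the 5 vertex sets {0,2}, {3,5}, {6,7}, {4}, {8} are disjoint, each induces a connected subgraph, and every pair is joined by at least one edge of G. Contracting each set to a single vertex therefore yields K_{5} as a minor, and since treewidth is minor-monotone, tw(G) ≥ tw(K_{5}) = 4. Therefore the treewidth is 4.

4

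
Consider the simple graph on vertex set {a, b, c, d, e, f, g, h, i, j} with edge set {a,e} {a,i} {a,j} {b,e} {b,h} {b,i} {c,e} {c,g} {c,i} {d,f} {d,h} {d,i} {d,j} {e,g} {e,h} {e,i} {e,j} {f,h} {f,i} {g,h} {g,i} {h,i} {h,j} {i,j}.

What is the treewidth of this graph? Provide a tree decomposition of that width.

Treewidth 3.
One optimal decomposition is:
Bags: B1 = {e, h, i, j}  B2 = {b, e, h, i}  B3 = {d, h, i, j}  B4 = {e, g, h, i}  B5 = {d, f, h, i}  B6 = {c, e, g, i}  B7 = {a, e, i, j}
Tree: B1–B2, B1–B3, B1–B4, B3–B5, B4–B6, B1–B7

The largest bag has 4 vertices, giving width 3; this decomposition certifies tw(G) ≤ 3. For the lower bound, the 4 vertices {d, h, i, j} are pairwise adjacent, and any tree decomposition puts a clique entirely inside one bag — forcing width ≥ 3. Therefore the treewidth is 3.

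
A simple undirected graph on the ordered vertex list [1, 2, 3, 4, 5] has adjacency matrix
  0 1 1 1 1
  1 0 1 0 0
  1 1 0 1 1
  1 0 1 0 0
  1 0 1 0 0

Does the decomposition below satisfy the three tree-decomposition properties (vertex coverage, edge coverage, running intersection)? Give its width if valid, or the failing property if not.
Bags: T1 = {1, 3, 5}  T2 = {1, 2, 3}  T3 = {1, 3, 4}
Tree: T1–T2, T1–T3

Vertex coverage: the bags together contain {1, 2, 3, 4, 5}, the full vertex set. Edge coverage: each edge of G has both endpoints in at least one bag. Running intersection: for every vertex, the bags containing it form a connected subtree. All three properties hold, so this is a valid tree decomposition of width max|bag| − 1 = 2, and hence tw(G) ≤ 2.

Yes; width 2.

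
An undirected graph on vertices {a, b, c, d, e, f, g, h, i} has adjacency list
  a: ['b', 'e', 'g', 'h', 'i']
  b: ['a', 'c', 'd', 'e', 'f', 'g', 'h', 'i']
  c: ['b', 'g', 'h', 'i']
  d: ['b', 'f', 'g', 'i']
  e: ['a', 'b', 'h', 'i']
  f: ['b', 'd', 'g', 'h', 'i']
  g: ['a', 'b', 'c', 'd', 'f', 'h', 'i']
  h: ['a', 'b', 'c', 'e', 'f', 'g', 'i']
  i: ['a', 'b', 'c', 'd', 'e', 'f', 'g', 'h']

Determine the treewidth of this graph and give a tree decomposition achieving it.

Treewidth 4.
One such decomposition:
Bags: B1 = {a, b, g, h, i}  B2 = {b, f, g, h, i}  B3 = {a, b, e, h, i}  B4 = {b, d, f, g, i}  B5 = {b, c, g, h, i}
Tree: B1–B2, B1–B3, B2–B4, B2–B5

Each bag holds 5 vertices, so the decomposition has width 4, which upper-bounds the treewidth. Conversely, {b, d, f, g, i} is a clique of size 5, and the vertices of any clique must share a bag in every tree decomposition; so some bag has ≥ 5 vertices and tw(G) ≥ 4. Hence tw(G) = 4 exactly.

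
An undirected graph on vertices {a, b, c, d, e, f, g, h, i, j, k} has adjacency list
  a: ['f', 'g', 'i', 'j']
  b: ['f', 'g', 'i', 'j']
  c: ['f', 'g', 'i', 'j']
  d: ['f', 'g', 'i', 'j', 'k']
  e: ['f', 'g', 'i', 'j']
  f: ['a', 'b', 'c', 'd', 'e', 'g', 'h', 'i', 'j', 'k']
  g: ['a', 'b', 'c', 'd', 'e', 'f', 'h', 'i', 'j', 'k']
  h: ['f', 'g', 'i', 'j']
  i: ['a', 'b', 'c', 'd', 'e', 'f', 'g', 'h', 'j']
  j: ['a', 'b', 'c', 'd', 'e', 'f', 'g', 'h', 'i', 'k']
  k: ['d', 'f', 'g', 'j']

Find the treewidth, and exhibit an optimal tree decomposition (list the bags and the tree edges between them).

The largest bag has 5 vertices, giving width 4; this decomposition certifies tw(G) ≤ 4. Conversely, {d, f, g, j, k} is a clique of size 5, and the vertices of any clique must share a bag in every tree decomposition; so some bag has ≥ 5 vertices and tw(G) ≥ 4. Therefore the treewidth is 4.

Treewidth 4.
Bags: B1 = {f, g, h, i, j}  B2 = {d, f, g, i, j}  B3 = {b, f, g, i, j}  B4 = {d, f, g, j, k}  B5 = {c, f, g, i, j}  B6 = {e, f, g, i, j}  B7 = {a, f, g, i, j}
Tree: B1–B2, B2–B3, B2–B4, B3–B5, B3–B6, B3–B7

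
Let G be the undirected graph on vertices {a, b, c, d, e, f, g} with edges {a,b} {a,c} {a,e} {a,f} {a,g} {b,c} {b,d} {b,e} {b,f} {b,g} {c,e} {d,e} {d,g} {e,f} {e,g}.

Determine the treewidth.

A width-3 tree decomposition is:
Bags: B1 = {a, b, e, g}  B2 = {a, b, c, e}  B3 = {a, b, e, f}  B4 = {b, d, e, g}
Tree: B1–B2, B1–B3, B1–B4
The largest bag has 4 vertices, giving width 3; this decomposition certifies tw(G) ≤ 3. Conversely, {b, d, e, g} is a clique of size 4, and the vertices of any clique must share a bag in every tree decomposition; so some bag has ≥ 4 vertices and tw(G) ≥ 3. The upper and lower bounds meet at 3, so that is the treewidth.

3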